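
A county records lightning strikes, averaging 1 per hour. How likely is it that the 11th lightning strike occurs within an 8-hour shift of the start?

Over the interval, μ = 1 × 8 = 8 (an 8-hour shift = 8 hours).
The 11th arrival falls in the interval iff at least 11 events occur there: P(S_11 ≤ t) = P(N ≥ 11) = 1 − P(N ≤ 10) ≈ 0.1841.

0.1841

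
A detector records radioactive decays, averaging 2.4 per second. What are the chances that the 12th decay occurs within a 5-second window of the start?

Over the interval, μ = 2.4 × 5 = 12 (a 5-second window = 5 seconds).
The 12th arrival falls in the interval iff at least 12 events occur there: P(S_12 ≤ t) = P(N ≥ 12) = 1 − P(N ≤ 11) ≈ 0.5384.

0.5384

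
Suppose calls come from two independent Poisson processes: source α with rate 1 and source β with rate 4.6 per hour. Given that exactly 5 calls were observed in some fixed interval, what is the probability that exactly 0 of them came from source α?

Given the total, each event is independently from source α with probability p = λ_α/(λ_α+λ_β) = 1/5.6 ≈ 0.1786.
So K ~ Binomial(5, 1/5.6): P(K = 0) = C(5,0) · (1/5.6)^0 · (4.6/5.6)^5 ≈ 0.3740.

0.3740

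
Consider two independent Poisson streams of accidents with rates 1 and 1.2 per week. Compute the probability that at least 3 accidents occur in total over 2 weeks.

Independent Poisson processes superpose: combined rate λ = 1 + 1.2 = 2.2 per week.
Over the interval, μ = 2.2 × 2 = 4.4 (2 weeks).
P(N ≥ 3) = 1 − P(N ≤ 2) ≈ 0.8149.

0.8149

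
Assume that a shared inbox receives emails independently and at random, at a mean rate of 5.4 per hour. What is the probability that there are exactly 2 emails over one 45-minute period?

0.1429

Over the interval, μ = 5.4 × 0.75 = 4.05 (a 45-minute period = 0.75 hours).
P(N = 2) = e^(−μ) μ^2/2! = e^(−4.05) · 4.05^2/2 ≈ 0.1429.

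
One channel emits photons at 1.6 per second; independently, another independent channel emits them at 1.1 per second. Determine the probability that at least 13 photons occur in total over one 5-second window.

0.5907

Independent Poisson processes superpose: combined rate λ = 1.6 + 1.1 = 2.7 per second.
Over the interval, μ = 2.7 × 5 = 13.5 (a 5-second window = 5 seconds).
P(N ≥ 13) = 1 − P(N ≤ 12) ≈ 0.5907.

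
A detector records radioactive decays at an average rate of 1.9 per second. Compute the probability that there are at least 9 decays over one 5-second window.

Over the interval, μ = 1.9 × 5 = 9.5 (a 5-second window = 5 seconds).
P(N ≥ 9) = 1 − P(N ≤ 8) = 1 − Σ_{j=0}^{8} e^(−μ) μ^j/j! ≈ 0.6082.

0.6082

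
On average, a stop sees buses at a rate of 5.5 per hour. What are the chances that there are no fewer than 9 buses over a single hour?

With mean μ = 5.5 per hour,
P(N ≥ 9) = 1 − P(N ≤ 8) = 1 − Σ_{j=0}^{8} e^(−μ) μ^j/j! ≈ 0.1056.

0.1056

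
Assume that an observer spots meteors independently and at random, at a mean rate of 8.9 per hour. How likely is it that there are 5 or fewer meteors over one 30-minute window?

0.7114

Over the interval, μ = 8.9 × 0.5 = 4.45 (a 30-minute window = 0.5 hours).
P(N ≤ 5) = Σ_{j=0}^{5} e^(−μ) μ^j/j! ≈ 0.7114.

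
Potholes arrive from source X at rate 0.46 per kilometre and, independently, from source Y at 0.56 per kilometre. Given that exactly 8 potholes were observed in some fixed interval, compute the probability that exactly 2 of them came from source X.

Given the total, each event is independently from source X with probability p = λ_X/(λ_X+λ_Y) = 0.46/1.02 ≈ 0.4510.
So K ~ Binomial(8, 0.46/1.02): P(K = 2) = C(8,2) · (0.46/1.02)^2 · (0.56/1.02)^6 ≈ 0.1560.

0.1560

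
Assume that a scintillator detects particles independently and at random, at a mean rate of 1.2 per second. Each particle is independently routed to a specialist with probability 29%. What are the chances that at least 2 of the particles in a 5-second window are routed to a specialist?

0.5191

Thinning: the particles that are routed to a specialist themselves form a Poisson process with rate 0.29 × 1.2 = 0.348 per second.
Over the interval, μ = 0.348 × 5 = 1.74 (a 5-second window = 5 seconds).
P(N ≥ 2) = 1 − P(N ≤ 1) ≈ 0.5191.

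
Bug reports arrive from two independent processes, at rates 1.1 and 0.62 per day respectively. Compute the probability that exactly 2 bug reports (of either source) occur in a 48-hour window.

0.1897

Independent Poisson processes superpose: combined rate λ = 1.1 + 0.62 = 1.72 per day.
Over the interval, μ = 1.72 × 2 = 3.44 (a 48-hour window = 2 days).
P(N = 2) = e^(−3.44) · 3.44^2/2! ≈ 0.1897.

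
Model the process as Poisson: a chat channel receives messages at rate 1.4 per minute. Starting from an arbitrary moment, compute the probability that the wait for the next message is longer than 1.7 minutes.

The wait for the next event is exponential with rate λ = 1.4 per minute.
P(T > 1.7) = e^(−λt) = e^(−1.4 × 1.7) = e^(−2.38) ≈ 0.0926.

0.0926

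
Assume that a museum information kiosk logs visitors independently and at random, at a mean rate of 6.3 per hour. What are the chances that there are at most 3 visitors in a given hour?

0.1264

With mean μ = 6.3 per hour,
P(N ≤ 3) = Σ_{j=0}^{3} e^(−μ) μ^j/j! ≈ 0.1264.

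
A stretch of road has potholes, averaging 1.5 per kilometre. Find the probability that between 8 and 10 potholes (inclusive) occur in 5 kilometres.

Over the interval, μ = 1.5 × 5 = 7.5 (5 kilometres).
P(8 ≤ N ≤ 10) = Σ_{j=8}^{10} e^(−7.5) · 7.5^j/j! ≈ 0.3376.

0.3376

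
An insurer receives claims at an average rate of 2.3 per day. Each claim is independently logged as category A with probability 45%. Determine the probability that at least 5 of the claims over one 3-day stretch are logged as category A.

0.2027

Thinning: the claims that are logged as category A themselves form a Poisson process with rate 0.45 × 2.3 = 1.035 per day.
Over the interval, μ = 1.035 × 3 = 3.105 (a 3-day stretch = 3 days).
P(N ≥ 5) = 1 − P(N ≤ 4) ≈ 0.2027.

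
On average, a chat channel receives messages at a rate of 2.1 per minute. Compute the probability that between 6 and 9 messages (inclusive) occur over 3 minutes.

Over the interval, μ = 2.1 × 3 = 6.3 (3 minutes).
P(6 ≤ N ≤ 9) = Σ_{j=6}^{9} e^(−6.3) · 6.3^j/j! ≈ 0.4951.

0.4951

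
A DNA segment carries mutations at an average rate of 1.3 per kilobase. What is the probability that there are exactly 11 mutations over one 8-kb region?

Over the interval, μ = 1.3 × 8 = 10.4 (an 8-kb region = 8 kilobases).
P(N = 11) = e^(−μ) μ^11/11! = e^(−10.4) · 10.4^11/39916800 ≈ 0.1174.

0.1174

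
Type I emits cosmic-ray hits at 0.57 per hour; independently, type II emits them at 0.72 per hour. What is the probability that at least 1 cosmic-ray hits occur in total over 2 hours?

Independent Poisson processes superpose: combined rate λ = 0.57 + 0.72 = 1.29 per hour.
Over the interval, μ = 1.29 × 2 = 2.58 (2 hours).
P(N ≥ 1) = 1 − P(N ≤ 0) ≈ 0.9242.

0.9242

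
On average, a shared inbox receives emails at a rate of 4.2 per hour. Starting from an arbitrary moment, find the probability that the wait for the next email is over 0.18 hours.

The wait for the next event is exponential with rate λ = 4.2 per hour.
P(T > 0.18) = e^(−λt) = e^(−4.2 × 0.18) = e^(−0.756) ≈ 0.4695.

0.4695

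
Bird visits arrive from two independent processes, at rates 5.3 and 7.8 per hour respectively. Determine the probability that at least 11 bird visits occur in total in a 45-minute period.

Independent Poisson processes superpose: combined rate λ = 5.3 + 7.8 = 13.1 per hour.
Over the interval, μ = 13.1 × 0.75 = 9.825 (a 45-minute period = 0.75 hours).
P(N ≥ 11) = 1 − P(N ≤ 10) ≈ 0.3951.

0.3951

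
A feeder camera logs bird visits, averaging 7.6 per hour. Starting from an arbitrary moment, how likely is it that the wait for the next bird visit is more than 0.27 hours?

The wait for the next event is exponential with rate λ = 7.6 per hour.
P(T > 0.27) = e^(−λt) = e^(−7.6 × 0.27) = e^(−2.052) ≈ 0.1285.

0.1285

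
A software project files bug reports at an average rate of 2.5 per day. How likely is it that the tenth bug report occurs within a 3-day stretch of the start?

Over the interval, μ = 2.5 × 3 = 7.5 (a 3-day stretch = 3 days).
The tenth arrival falls in the interval iff at least 10 events occur there: P(S_10 ≤ t) = P(N ≥ 10) = 1 − P(N ≤ 9) ≈ 0.2236.

0.2236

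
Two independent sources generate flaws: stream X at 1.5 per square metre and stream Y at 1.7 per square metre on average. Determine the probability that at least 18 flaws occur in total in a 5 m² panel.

0.3407

Independent Poisson processes superpose: combined rate λ = 1.5 + 1.7 = 3.2 per square metre.
Over the interval, μ = 3.2 × 5 = 16 (a 5 m² panel = 5 square metres).
P(N ≥ 18) = 1 − P(N ≤ 17) ≈ 0.3407.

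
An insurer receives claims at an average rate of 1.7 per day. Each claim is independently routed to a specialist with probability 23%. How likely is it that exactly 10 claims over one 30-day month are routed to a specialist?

0.1094

Thinning: the claims that are routed to a specialist themselves form a Poisson process with rate 0.23 × 1.7 = 0.391 per day.
Over the interval, μ = 0.391 × 30 = 11.73 (a 30-day month = 30 days).
P(N = 10) = e^(−11.73) · 11.73^10/10! ≈ 0.1094.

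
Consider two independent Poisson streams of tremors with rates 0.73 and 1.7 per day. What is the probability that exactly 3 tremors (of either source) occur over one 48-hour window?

Independent Poisson processes superpose: combined rate λ = 0.73 + 1.7 = 2.43 per day.
Over the interval, μ = 2.43 × 2 = 4.86 (a 48-hour window = 2 days).
P(N = 3) = e^(−4.86) · 4.86^3/3! ≈ 0.1483.

0.1483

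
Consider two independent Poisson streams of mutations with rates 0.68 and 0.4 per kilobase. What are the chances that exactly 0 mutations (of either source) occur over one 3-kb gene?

0.0392

Independent Poisson processes superpose: combined rate λ = 0.68 + 0.4 = 1.08 per kilobase.
Over the interval, μ = 1.08 × 3 = 3.24 (a 3-kb gene = 3 kilobases).
P(N = 0) = e^(−3.24) · 3.24^0/0! ≈ 0.0392.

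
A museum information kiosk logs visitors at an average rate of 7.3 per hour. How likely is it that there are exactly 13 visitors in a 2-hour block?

Over the interval, μ = 7.3 × 2 = 14.6 (a 2-hour block = 2 hours).
P(N = 13) = e^(−μ) μ^13/13! = e^(−14.6) · 14.6^13/6227020800 ≈ 0.1004.

0.1004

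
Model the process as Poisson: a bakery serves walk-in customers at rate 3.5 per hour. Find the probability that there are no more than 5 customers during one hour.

0.8576

With mean μ = 3.5 per hour,
P(N ≤ 5) = Σ_{j=0}^{5} e^(−μ) μ^j/j! ≈ 0.8576.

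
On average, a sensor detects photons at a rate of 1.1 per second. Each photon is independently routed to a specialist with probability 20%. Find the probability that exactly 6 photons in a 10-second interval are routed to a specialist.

Thinning: the photons that are routed to a specialist themselves form a Poisson process with rate 0.2 × 1.1 = 0.22 per second.
Over the interval, μ = 0.22 × 10 = 2.2 (a 10-second interval = 10 seconds).
P(N = 6) = e^(−2.2) · 2.2^6/6! ≈ 0.0174.

0.0174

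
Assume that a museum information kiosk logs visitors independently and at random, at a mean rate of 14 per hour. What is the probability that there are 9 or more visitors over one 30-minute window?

0.2709

Over the interval, μ = 14 × 0.5 = 7 (a 30-minute window = 0.5 hours).
P(N ≥ 9) = 1 − P(N ≤ 8) = 1 − Σ_{j=0}^{8} e^(−μ) μ^j/j! ≈ 0.2709.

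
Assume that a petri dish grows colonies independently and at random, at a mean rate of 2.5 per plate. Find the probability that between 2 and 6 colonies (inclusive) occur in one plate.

With mean μ = 2.5 per plate,
P(2 ≤ N ≤ 6) = Σ_{j=2}^{6} e^(−2.5) · 2.5^j/j! ≈ 0.6985.

0.6985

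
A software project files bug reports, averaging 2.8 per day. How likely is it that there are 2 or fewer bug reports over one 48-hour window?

0.0824

Over the interval, μ = 2.8 × 2 = 5.6 (a 48-hour window = 2 days).
P(N ≤ 2) = Σ_{j=0}^{2} e^(−μ) μ^j/j! ≈ 0.0824.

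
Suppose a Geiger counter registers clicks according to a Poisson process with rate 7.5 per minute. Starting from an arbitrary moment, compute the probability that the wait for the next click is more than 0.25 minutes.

0.1534

The wait for the next event is exponential with rate λ = 7.5 per minute.
P(T > 0.25) = e^(−λt) = e^(−7.5 × 0.25) = e^(−1.875) ≈ 0.1534.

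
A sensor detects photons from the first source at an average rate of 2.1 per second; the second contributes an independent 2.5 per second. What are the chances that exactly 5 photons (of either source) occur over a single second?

Independent Poisson processes superpose: combined rate λ = 2.1 + 2.5 = 4.6 per second.
So μ = 4.6.
P(N = 5) = e^(−4.6) · 4.6^5/5! ≈ 0.1725.

0.1725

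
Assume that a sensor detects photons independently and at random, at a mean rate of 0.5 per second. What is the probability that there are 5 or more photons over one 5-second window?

Over the interval, μ = 0.5 × 5 = 2.5 (a 5-second window = 5 seconds).
P(N ≥ 5) = 1 − P(N ≤ 4) = 1 − Σ_{j=0}^{4} e^(−μ) μ^j/j! ≈ 0.1088.

0.1088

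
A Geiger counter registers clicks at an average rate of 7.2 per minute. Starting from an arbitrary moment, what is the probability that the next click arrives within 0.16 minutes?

Inter-arrival times are exponential with rate λ = 7.2 per minute.
P(T ≤ 0.16) = 1 − e^(−λt) = 1 − e^(−7.2 × 0.16) = 1 − e^(−1.152) ≈ 0.6840.

0.6840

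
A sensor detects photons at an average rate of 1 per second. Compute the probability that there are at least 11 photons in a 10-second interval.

0.4170

Over the interval, μ = 1 × 10 = 10 (a 10-second interval = 10 seconds).
P(N ≥ 11) = 1 − P(N ≤ 10) = 1 − Σ_{j=0}^{10} e^(−μ) μ^j/j! ≈ 0.4170.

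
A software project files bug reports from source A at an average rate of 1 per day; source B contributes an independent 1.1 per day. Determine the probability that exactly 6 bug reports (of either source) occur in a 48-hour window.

Independent Poisson processes superpose: combined rate λ = 1 + 1.1 = 2.1 per day.
Over the interval, μ = 2.1 × 2 = 4.2 (a 48-hour window = 2 days).
P(N = 6) = e^(−4.2) · 4.2^6/6! ≈ 0.1143.

0.1143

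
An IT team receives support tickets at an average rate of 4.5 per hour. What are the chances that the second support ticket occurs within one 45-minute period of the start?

Over the interval, μ = 4.5 × 0.75 = 3.375 (a 45-minute period = 0.75 hours).
The second arrival falls in the interval iff at least 2 events occur there: P(S_2 ≤ t) = P(N ≥ 2) = 1 − P(N ≤ 1) ≈ 0.8503.

0.8503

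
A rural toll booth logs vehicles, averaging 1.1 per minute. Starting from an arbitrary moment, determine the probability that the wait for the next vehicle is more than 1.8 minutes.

The wait for the next event is exponential with rate λ = 1.1 per minute.
P(T > 1.8) = e^(−λt) = e^(−1.1 × 1.8) = e^(−1.98) ≈ 0.1381.

0.1381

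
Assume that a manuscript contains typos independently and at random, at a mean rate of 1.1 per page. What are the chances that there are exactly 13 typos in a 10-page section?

0.0926

Over the interval, μ = 1.1 × 10 = 11 (a 10-page section = 10 pages).
P(N = 13) = e^(−μ) μ^13/13! = e^(−11) · 11^13/6227020800 ≈ 0.0926.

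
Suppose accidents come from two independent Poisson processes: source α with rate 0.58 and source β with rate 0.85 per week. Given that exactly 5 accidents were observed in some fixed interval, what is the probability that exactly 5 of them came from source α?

Given the total, each event is independently from source α with probability p = λ_α/(λ_α+λ_β) = 0.58/1.43 ≈ 0.4056.
So K ~ Binomial(5, 0.58/1.43): P(K = 5) = C(5,5) · (0.58/1.43)^5 · (0.85/1.43)^0 ≈ 0.0110.

0.0110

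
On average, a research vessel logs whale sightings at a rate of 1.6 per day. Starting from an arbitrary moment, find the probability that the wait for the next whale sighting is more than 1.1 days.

The wait for the next event is exponential with rate λ = 1.6 per day.
P(T > 1.1) = e^(−λt) = e^(−1.6 × 1.1) = e^(−1.76) ≈ 0.1720.

0.1720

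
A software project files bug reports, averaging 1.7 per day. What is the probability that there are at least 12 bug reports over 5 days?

0.1513

Over the interval, μ = 1.7 × 5 = 8.5 (5 days).
P(N ≥ 12) = 1 − P(N ≤ 11) = 1 − Σ_{j=0}^{11} e^(−μ) μ^j/j! ≈ 0.1513.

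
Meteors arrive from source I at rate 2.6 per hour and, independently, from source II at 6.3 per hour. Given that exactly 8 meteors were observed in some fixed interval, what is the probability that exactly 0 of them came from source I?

Given the total, each event is independently from source I with probability p = λ_I/(λ_I+λ_II) = 2.6/8.9 ≈ 0.2921.
So K ~ Binomial(8, 2.6/8.9): P(K = 0) = C(8,0) · (2.6/8.9)^0 · (6.3/8.9)^8 ≈ 0.0630.

0.0630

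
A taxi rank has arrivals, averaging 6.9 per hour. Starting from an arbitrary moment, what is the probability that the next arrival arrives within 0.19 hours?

0.7304

Inter-arrival times are exponential with rate λ = 6.9 per hour.
P(T ≤ 0.19) = 1 − e^(−λt) = 1 − e^(−6.9 × 0.19) = 1 − e^(−1.311) ≈ 0.7304.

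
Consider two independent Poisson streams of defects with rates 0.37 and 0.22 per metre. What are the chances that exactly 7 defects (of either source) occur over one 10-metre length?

Independent Poisson processes superpose: combined rate λ = 0.37 + 0.22 = 0.59 per metre.
Over the interval, μ = 0.59 × 10 = 5.9 (a 10-metre length = 10 metres).
P(N = 7) = e^(−5.9) · 5.9^7/7! ≈ 0.1353.

0.1353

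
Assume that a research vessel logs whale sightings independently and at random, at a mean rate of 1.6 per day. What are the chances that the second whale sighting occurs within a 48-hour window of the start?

Over the interval, μ = 1.6 × 2 = 3.2 (a 48-hour window = 2 days).
The second arrival falls in the interval iff at least 2 events occur there: P(S_2 ≤ t) = P(N ≥ 2) = 1 − P(N ≤ 1) ≈ 0.8288.

0.8288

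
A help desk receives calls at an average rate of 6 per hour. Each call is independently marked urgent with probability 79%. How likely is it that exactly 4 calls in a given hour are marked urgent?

0.1838

Thinning: the calls that are marked urgent themselves form a Poisson process with rate 0.79 × 6 = 4.74 per hour.
So μ = 4.74.
P(N = 4) = e^(−4.74) · 4.74^4/4! ≈ 0.1838.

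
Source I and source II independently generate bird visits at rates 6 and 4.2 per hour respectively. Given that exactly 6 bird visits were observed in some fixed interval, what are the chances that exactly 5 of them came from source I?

Given the total, each event is independently from source I with probability p = λ_I/(λ_I+λ_II) = 6/10.2 ≈ 0.5882.
So K ~ Binomial(6, 6/10.2): P(K = 5) = C(6,5) · (6/10.2)^5 · (4.2/10.2)^1 ≈ 0.1740.

0.1740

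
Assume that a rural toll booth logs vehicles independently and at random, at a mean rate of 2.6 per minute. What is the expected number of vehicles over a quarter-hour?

E[N] = λt = 2.6 × 15 = 39 (a quarter-hour = 15 minutes).

39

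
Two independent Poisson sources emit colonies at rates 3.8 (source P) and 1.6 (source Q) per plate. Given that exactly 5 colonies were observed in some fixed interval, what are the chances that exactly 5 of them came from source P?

Given the total, each event is independently from source P with probability p = λ_P/(λ_P+λ_Q) = 3.8/5.4 ≈ 0.7037.
So K ~ Binomial(5, 3.8/5.4): P(K = 5) = C(5,5) · (3.8/5.4)^5 · (1.6/5.4)^0 ≈ 0.1726.

0.1726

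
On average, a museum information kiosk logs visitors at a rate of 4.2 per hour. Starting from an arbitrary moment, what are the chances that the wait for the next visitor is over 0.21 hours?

The wait for the next event is exponential with rate λ = 4.2 per hour.
P(T > 0.21) = e^(−λt) = e^(−4.2 × 0.21) = e^(−0.882) ≈ 0.4140.

0.4140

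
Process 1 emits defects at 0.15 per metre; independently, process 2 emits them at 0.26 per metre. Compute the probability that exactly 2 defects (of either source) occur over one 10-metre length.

0.1393

Independent Poisson processes superpose: combined rate λ = 0.15 + 0.26 = 0.41 per metre.
Over the interval, μ = 0.41 × 10 = 4.1 (a 10-metre length = 10 metres).
P(N = 2) = e^(−4.1) · 4.1^2/2! ≈ 0.1393.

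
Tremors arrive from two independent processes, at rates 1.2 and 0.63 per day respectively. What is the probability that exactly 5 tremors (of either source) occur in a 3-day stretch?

0.1716

Independent Poisson processes superpose: combined rate λ = 1.2 + 0.63 = 1.83 per day.
Over the interval, μ = 1.83 × 3 = 5.49 (a 3-day stretch = 3 days).
P(N = 5) = e^(−5.49) · 5.49^5/5! ≈ 0.1716.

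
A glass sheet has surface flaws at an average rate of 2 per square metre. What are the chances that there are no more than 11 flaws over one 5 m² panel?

0.6968

Over the interval, μ = 2 × 5 = 10 (a 5 m² panel = 5 square metres).
P(N ≤ 11) = Σ_{j=0}^{11} e^(−μ) μ^j/j! ≈ 0.6968.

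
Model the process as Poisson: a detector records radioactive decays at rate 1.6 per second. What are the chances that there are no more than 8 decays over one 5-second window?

0.5925

Over the interval, μ = 1.6 × 5 = 8 (a 5-second window = 5 seconds).
P(N ≤ 8) = Σ_{j=0}^{8} e^(−μ) μ^j/j! ≈ 0.5925.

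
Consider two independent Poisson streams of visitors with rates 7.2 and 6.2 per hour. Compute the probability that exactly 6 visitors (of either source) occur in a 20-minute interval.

0.1267

Independent Poisson processes superpose: combined rate λ = 7.2 + 6.2 = 13.4 per hour.
Over the interval, μ = 13.4 × 1/3 ≈ 4.46667 (a 20-minute interval = 1/3 hours).
P(N = 6) = e^(−4.46667) · 4.46667^6/6! ≈ 0.1267.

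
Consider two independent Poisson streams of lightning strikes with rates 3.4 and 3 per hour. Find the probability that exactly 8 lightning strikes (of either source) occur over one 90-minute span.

0.1212

Independent Poisson processes superpose: combined rate λ = 3.4 + 3 = 6.4 per hour.
Over the interval, μ = 6.4 × 1.5 = 9.6 (a 90-minute span = 1.5 hours).
P(N = 8) = e^(−9.6) · 9.6^8/8! ≈ 0.1212.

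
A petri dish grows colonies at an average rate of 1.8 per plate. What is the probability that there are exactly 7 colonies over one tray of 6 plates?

0.0694

Over the interval, μ = 1.8 × 6 = 10.8 (a tray of 6 plates = 6 plates).
P(N = 7) = e^(−μ) μ^7/7! = e^(−10.8) · 10.8^7/5040 ≈ 0.0694.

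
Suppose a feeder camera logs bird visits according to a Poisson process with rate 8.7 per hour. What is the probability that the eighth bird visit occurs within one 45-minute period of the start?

Over the interval, μ = 8.7 × 0.75 = 6.525 (a 45-minute period = 0.75 hours).
The eighth arrival falls in the interval iff at least 8 events occur there: P(S_8 ≤ t) = P(N ≥ 8) = 1 − P(N ≤ 7) ≈ 0.3309.

0.3309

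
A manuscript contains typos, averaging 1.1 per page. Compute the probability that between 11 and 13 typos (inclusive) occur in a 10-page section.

Over the interval, μ = 1.1 × 10 = 11 (a 10-page section = 10 pages).
P(11 ≤ N ≤ 13) = Σ_{j=11}^{13} e^(−11) · 11^j/j! ≈ 0.3214.

0.3214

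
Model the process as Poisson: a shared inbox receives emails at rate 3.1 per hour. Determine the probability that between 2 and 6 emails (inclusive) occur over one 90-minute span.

0.7573

Over the interval, μ = 3.1 × 1.5 = 4.65 (a 90-minute span = 1.5 hours).
P(2 ≤ N ≤ 6) = Σ_{j=2}^{6} e^(−4.65) · 4.65^j/j! ≈ 0.7573.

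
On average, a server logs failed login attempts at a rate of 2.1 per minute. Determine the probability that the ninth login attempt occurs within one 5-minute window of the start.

0.7206

Over the interval, μ = 2.1 × 5 = 10.5 (a 5-minute window = 5 minutes).
The ninth arrival falls in the interval iff at least 9 events occur there: P(S_9 ≤ t) = P(N ≥ 9) = 1 − P(N ≤ 8) ≈ 0.7206.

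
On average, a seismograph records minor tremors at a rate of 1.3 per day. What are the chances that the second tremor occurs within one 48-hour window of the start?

0.7326

Over the interval, μ = 1.3 × 2 = 2.6 (a 48-hour window = 2 days).
The second arrival falls in the interval iff at least 2 events occur there: P(S_2 ≤ t) = P(N ≥ 2) = 1 − P(N ≤ 1) ≈ 0.7326.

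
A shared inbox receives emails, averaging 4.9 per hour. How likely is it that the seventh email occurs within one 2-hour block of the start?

Over the interval, μ = 4.9 × 2 = 9.8 (a 2-hour block = 2 hours).
The seventh arrival falls in the interval iff at least 7 events occur there: P(S_7 ≤ t) = P(N ≥ 7) = 1 − P(N ≤ 6) ≈ 0.8567.

0.8567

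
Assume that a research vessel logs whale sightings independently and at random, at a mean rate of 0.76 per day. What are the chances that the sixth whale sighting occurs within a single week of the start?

0.4400

Over the interval, μ = 0.76 × 7 = 5.32 (a week = 7 days).
The sixth arrival falls in the interval iff at least 6 events occur there: P(S_6 ≤ t) = P(N ≥ 6) = 1 − P(N ≤ 5) ≈ 0.4400.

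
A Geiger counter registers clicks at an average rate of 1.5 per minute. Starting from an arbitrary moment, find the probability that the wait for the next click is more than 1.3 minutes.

0.1423

The wait for the next event is exponential with rate λ = 1.5 per minute.
P(T > 1.3) = e^(−λt) = e^(−1.5 × 1.3) = e^(−1.95) ≈ 0.1423.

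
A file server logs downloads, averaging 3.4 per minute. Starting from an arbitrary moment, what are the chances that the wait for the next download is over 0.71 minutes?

The wait for the next event is exponential with rate λ = 3.4 per minute.
P(T > 0.71) = e^(−λt) = e^(−3.4 × 0.71) = e^(−2.414) ≈ 0.0895.

0.0895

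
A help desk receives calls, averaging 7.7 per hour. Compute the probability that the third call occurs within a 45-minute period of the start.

0.9272

Over the interval, μ = 7.7 × 0.75 = 5.775 (a 45-minute period = 0.75 hours).
The third arrival falls in the interval iff at least 3 events occur there: P(S_3 ≤ t) = P(N ≥ 3) = 1 − P(N ≤ 2) ≈ 0.9272.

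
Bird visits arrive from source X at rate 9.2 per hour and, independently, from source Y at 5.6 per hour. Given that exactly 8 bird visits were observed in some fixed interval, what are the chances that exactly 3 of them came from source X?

Given the total, each event is independently from source X with probability p = λ_X/(λ_X+λ_Y) = 9.2/14.8 ≈ 0.6216.
So K ~ Binomial(8, 9.2/14.8): P(K = 3) = C(8,3) · (9.2/14.8)^3 · (5.6/14.8)^5 ≈ 0.1043.

0.1043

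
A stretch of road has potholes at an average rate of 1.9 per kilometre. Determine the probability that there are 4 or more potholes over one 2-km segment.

0.5265

Over the interval, μ = 1.9 × 2 = 3.8 (a 2-km segment = 2 kilometres).
P(N ≥ 4) = 1 − P(N ≤ 3) = 1 − Σ_{j=0}^{3} e^(−μ) μ^j/j! ≈ 0.5265.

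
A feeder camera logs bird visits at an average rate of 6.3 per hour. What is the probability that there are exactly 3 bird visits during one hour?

0.0765

With mean μ = 6.3 per hour,
P(N = 3) = e^(−μ) μ^3/3! = e^(−6.3) · 6.3^3/6 ≈ 0.0765.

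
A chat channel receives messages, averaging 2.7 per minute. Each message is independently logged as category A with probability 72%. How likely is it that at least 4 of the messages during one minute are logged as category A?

Thinning: the messages that are logged as category A themselves form a Poisson process with rate 0.72 × 2.7 = 1.944 per minute.
So μ = 1.944.
P(N ≥ 4) = 1 − P(N ≤ 3) ≈ 0.1329.

0.1329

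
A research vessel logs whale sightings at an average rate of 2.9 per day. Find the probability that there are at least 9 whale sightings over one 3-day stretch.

0.5042

Over the interval, μ = 2.9 × 3 = 8.7 (a 3-day stretch = 3 days).
P(N ≥ 9) = 1 − P(N ≤ 8) = 1 − Σ_{j=0}^{8} e^(−μ) μ^j/j! ≈ 0.5042.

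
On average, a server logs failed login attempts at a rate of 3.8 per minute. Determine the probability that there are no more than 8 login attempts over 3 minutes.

0.1984

Over the interval, μ = 3.8 × 3 = 11.4 (3 minutes).
P(N ≤ 8) = Σ_{j=0}^{8} e^(−μ) μ^j/j! ≈ 0.1984.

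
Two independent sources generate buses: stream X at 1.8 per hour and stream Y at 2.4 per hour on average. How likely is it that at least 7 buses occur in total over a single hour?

Independent Poisson processes superpose: combined rate λ = 1.8 + 2.4 = 4.2 per hour.
So μ = 4.2.
P(N ≥ 7) = 1 − P(N ≤ 6) ≈ 0.1325.

0.1325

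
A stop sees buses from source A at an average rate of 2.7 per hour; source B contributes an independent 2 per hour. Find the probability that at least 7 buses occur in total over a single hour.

Independent Poisson processes superpose: combined rate λ = 2.7 + 2 = 4.7 per hour.
So μ = 4.7.
P(N ≥ 7) = 1 − P(N ≤ 6) ≈ 0.1954.

0.1954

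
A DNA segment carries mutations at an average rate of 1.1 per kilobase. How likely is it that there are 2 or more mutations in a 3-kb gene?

Over the interval, μ = 1.1 × 3 = 3.3 (a 3-kb gene = 3 kilobases).
P(N ≥ 2) = 1 − P(N ≤ 1) = 1 − Σ_{j=0}^{1} e^(−μ) μ^j/j! ≈ 0.8414.

0.8414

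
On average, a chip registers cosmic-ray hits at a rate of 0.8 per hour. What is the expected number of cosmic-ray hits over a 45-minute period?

0.6

E[N] = λt = 0.8 × 0.75 = 0.6 (a 45-minute period = 0.75 hours).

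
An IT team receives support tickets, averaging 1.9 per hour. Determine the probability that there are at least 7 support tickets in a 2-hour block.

Over the interval, μ = 1.9 × 2 = 3.8 (a 2-hour block = 2 hours).
P(N ≥ 7) = 1 − P(N ≤ 6) = 1 − Σ_{j=0}^{6} e^(−μ) μ^j/j! ≈ 0.0909.

0.0909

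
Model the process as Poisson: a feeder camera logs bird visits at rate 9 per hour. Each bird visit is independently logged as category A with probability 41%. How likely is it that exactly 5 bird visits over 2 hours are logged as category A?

Thinning: the bird visits that are logged as category A themselves form a Poisson process with rate 0.41 × 9 = 3.69 per hour.
Over the interval, μ = 3.69 × 2 = 7.38 (2 hours).
P(N = 5) = e^(−7.38) · 7.38^5/5! ≈ 0.1138.

0.1138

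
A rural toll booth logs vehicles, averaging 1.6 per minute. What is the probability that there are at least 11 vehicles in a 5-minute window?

Over the interval, μ = 1.6 × 5 = 8 (a 5-minute window = 5 minutes).
P(N ≥ 11) = 1 − P(N ≤ 10) = 1 − Σ_{j=0}^{10} e^(−μ) μ^j/j! ≈ 0.1841.

0.1841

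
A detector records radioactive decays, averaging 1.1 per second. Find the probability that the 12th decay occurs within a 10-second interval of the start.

Over the interval, μ = 1.1 × 10 = 11 (a 10-second interval = 10 seconds).
The 12th arrival falls in the interval iff at least 12 events occur there: P(S_12 ≤ t) = P(N ≥ 12) = 1 − P(N ≤ 11) ≈ 0.4207.

0.4207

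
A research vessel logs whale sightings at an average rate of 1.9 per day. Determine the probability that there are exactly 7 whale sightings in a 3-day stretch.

Over the interval, μ = 1.9 × 3 = 5.7 (a 3-day stretch = 3 days).
P(N = 7) = e^(−μ) μ^7/7! = e^(−5.7) · 5.7^7/5040 ≈ 0.1298.

0.1298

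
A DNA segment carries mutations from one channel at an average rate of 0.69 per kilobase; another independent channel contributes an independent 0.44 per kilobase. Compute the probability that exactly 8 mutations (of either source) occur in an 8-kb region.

Independent Poisson processes superpose: combined rate λ = 0.69 + 0.44 = 1.13 per kilobase.
Over the interval, μ = 1.13 × 8 = 9.04 (an 8-kb region = 8 kilobases).
P(N = 8) = e^(−9.04) · 9.04^8/8! ≈ 0.1312.

0.1312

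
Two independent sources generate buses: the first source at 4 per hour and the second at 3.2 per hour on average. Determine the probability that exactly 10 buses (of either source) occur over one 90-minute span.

0.1214

Independent Poisson processes superpose: combined rate λ = 4 + 3.2 = 7.2 per hour.
Over the interval, μ = 7.2 × 1.5 = 10.8 (a 90-minute span = 1.5 hours).
P(N = 10) = e^(−10.8) · 10.8^10/10! ≈ 0.1214.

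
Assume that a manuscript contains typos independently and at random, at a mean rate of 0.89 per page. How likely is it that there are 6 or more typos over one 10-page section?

Over the interval, μ = 0.89 × 10 = 8.9 (a 10-page section = 10 pages).
P(N ≥ 6) = 1 − P(N ≤ 5) = 1 − Σ_{j=0}^{5} e^(−μ) μ^j/j! ≈ 0.8781.

0.8781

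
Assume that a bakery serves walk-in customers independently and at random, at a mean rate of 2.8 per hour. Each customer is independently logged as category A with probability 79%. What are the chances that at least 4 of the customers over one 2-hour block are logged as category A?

0.6447

Thinning: the customers that are logged as category A themselves form a Poisson process with rate 0.79 × 2.8 = 2.212 per hour.
Over the interval, μ = 2.212 × 2 = 4.424 (a 2-hour block = 2 hours).
P(N ≥ 4) = 1 − P(N ≤ 3) ≈ 0.6447.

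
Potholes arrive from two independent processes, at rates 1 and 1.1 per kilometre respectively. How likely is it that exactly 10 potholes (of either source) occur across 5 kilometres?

0.1236

Independent Poisson processes superpose: combined rate λ = 1 + 1.1 = 2.1 per kilometre.
Over the interval, μ = 2.1 × 5 = 10.5 (5 kilometres).
P(N = 10) = e^(−10.5) · 10.5^10/10! ≈ 0.1236.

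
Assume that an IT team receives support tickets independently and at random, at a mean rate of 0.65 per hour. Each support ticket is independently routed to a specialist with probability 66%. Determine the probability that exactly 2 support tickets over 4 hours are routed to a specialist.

0.2647

Thinning: the support tickets that are routed to a specialist themselves form a Poisson process with rate 0.66 × 0.65 = 0.429 per hour.
Over the interval, μ = 0.429 × 4 = 1.716 (4 hours).
P(N = 2) = e^(−1.716) · 1.716^2/2! ≈ 0.2647.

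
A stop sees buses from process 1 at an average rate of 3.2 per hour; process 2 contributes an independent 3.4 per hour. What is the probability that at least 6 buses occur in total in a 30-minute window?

Independent Poisson processes superpose: combined rate λ = 3.2 + 3.4 = 6.6 per hour.
Over the interval, μ = 6.6 × 0.5 = 3.3 (a 30-minute window = 0.5 hours).
P(N ≥ 6) = 1 − P(N ≤ 5) ≈ 0.1171.

0.1171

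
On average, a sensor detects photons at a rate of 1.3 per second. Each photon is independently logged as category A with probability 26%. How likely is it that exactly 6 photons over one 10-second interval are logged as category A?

0.0705

Thinning: the photons that are logged as category A themselves form a Poisson process with rate 0.26 × 1.3 = 0.338 per second.
Over the interval, μ = 0.338 × 10 = 3.38 (a 10-second interval = 10 seconds).
P(N = 6) = e^(−3.38) · 3.38^6/6! ≈ 0.0705.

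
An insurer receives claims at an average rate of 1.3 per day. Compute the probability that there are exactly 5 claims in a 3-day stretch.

Over the interval, μ = 1.3 × 3 = 3.9 (a 3-day stretch = 3 days).
P(N = 5) = e^(−μ) μ^5/5! = e^(−3.9) · 3.9^5/120 ≈ 0.1522.

0.1522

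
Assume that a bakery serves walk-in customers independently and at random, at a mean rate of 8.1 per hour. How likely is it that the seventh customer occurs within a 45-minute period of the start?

0.4057

Over the interval, μ = 8.1 × 0.75 = 6.075 (a 45-minute period = 0.75 hours).
The seventh arrival falls in the interval iff at least 7 events occur there: P(S_7 ≤ t) = P(N ≥ 7) = 1 − P(N ≤ 6) ≈ 0.4057.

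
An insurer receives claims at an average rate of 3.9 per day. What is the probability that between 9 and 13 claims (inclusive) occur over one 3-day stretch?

0.5371

Over the interval, μ = 3.9 × 3 = 11.7 (a 3-day stretch = 3 days).
P(9 ≤ N ≤ 13) = Σ_{j=9}^{13} e^(−11.7) · 11.7^j/j! ≈ 0.5371.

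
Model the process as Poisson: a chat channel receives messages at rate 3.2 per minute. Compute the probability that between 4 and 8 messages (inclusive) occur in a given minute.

With mean μ = 3.2 per minute,
P(4 ≤ N ≤ 8) = Σ_{j=4}^{8} e^(−3.2) · 3.2^j/j! ≈ 0.3918.

0.3918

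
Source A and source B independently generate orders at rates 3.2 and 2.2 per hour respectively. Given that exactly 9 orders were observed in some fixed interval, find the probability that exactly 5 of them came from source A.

0.2537

Given the total, each event is independently from source A with probability p = λ_A/(λ_A+λ_B) = 3.2/5.4 ≈ 0.5926.
So K ~ Binomial(9, 3.2/5.4): P(K = 5) = C(9,5) · (3.2/5.4)^5 · (2.2/5.4)^4 ≈ 0.2537.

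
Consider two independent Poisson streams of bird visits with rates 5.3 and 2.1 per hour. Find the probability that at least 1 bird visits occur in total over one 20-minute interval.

Independent Poisson processes superpose: combined rate λ = 5.3 + 2.1 = 7.4 per hour.
Over the interval, μ = 7.4 × 1/3 ≈ 2.46667 (a 20-minute interval = 1/3 hours).
P(N ≥ 1) = 1 − P(N ≤ 0) ≈ 0.9151.

0.9151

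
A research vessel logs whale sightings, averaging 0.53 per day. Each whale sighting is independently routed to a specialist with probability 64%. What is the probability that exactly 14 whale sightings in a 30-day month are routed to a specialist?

0.0558

Thinning: the whale sightings that are routed to a specialist themselves form a Poisson process with rate 0.64 × 0.53 = 0.3392 per day.
Over the interval, μ = 0.3392 × 30 = 10.176 (a 30-day month = 30 days).
P(N = 14) = e^(−10.176) · 10.176^14/14! ≈ 0.0558.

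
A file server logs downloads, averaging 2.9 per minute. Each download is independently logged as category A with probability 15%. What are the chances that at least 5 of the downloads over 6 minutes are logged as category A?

Thinning: the downloads that are logged as category A themselves form a Poisson process with rate 0.15 × 2.9 = 0.435 per minute.
Over the interval, μ = 0.435 × 6 = 2.61 (6 minutes).
P(N ≥ 5) = 1 − P(N ≤ 4) ≈ 0.1240.

0.1240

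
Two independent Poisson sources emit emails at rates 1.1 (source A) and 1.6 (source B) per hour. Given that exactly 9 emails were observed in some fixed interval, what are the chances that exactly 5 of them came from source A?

Given the total, each event is independently from source A with probability p = λ_A/(λ_A+λ_B) = 1.1/2.7 ≈ 0.4074.
So K ~ Binomial(9, 1.1/2.7): P(K = 5) = C(9,5) · (1.1/2.7)^5 · (1.6/2.7)^4 ≈ 0.1744.

0.1744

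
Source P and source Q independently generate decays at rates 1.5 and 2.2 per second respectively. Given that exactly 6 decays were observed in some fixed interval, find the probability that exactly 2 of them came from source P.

Given the total, each event is independently from source P with probability p = λ_P/(λ_P+λ_Q) = 1.5/3.7 ≈ 0.4054.
So K ~ Binomial(6, 1.5/3.7): P(K = 2) = C(6,2) · (1.5/3.7)^2 · (2.2/3.7)^4 ≈ 0.3081.

0.3081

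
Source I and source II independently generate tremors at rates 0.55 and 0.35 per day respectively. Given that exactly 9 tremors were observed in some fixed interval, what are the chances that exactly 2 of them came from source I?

0.0181

Given the total, each event is independently from source I with probability p = λ_I/(λ_I+λ_II) = 0.55/0.9 ≈ 0.6111.
So K ~ Binomial(9, 0.55/0.9): P(K = 2) = C(9,2) · (0.55/0.9)^2 · (0.35/0.9)^7 ≈ 0.0181.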